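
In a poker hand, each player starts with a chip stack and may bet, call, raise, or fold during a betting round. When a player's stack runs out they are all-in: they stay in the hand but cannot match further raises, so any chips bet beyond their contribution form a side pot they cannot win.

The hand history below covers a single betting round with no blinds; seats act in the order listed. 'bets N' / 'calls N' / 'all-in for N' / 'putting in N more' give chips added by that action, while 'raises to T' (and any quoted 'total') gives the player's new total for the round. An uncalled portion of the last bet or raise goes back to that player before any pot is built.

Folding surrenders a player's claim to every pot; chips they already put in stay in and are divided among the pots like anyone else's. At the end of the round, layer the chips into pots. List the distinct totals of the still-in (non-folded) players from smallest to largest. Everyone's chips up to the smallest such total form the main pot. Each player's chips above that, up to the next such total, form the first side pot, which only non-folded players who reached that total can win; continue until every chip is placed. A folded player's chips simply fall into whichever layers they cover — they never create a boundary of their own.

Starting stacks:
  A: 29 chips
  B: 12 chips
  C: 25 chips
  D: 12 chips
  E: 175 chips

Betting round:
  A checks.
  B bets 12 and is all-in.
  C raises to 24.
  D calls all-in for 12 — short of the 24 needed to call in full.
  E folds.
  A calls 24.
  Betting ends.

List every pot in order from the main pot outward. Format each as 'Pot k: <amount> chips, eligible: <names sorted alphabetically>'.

Contributions: A=24, B=12, C=24, D=12
Folded: E
Pot levels (distinct totals of non-folded players): 12, 24
Layer 1-12: 12 each from A, B, C, D = 12*4 = 48 chips; eligible A, B, C, D
Layer 13-24: 12 each from A, C = 12*2 = 24 chips; eligible A, C

Pot 1: 48 chips, eligible: A, B, C, D
Pot 2: 24 chips, eligible: A, C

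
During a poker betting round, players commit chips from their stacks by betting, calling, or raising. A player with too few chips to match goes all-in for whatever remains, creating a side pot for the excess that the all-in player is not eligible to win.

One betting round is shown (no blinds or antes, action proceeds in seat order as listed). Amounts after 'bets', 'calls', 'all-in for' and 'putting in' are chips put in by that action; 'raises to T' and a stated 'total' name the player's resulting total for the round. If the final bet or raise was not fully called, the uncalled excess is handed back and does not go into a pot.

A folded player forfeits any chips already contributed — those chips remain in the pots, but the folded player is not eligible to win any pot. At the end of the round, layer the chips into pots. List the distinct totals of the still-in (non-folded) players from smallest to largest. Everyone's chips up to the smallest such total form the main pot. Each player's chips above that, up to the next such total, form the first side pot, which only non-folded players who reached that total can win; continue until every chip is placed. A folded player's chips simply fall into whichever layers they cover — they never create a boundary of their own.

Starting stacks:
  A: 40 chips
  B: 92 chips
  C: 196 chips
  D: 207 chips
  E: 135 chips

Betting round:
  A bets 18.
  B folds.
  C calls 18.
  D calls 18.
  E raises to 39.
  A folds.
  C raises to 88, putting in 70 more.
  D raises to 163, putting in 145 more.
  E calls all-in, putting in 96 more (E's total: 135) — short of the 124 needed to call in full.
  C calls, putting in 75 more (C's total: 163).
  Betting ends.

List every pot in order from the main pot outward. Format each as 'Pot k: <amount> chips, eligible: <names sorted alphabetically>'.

Pot 1: 423 chips, eligible: C, D, E
Pot 2: 56 chips, eligible: C, D

Derivation:
Contributions: A=18, C=163, D=163, E=135
Folded: A, B
Pot levels (distinct totals of non-folded players): 135, 163
Layer 1-135: A 18 + C 135 + D 135 + E 135 = 423 chips; eligible C, D, E
Layer 136-163: 28 each from C, D = 28*2 = 56 chips; eligible C, D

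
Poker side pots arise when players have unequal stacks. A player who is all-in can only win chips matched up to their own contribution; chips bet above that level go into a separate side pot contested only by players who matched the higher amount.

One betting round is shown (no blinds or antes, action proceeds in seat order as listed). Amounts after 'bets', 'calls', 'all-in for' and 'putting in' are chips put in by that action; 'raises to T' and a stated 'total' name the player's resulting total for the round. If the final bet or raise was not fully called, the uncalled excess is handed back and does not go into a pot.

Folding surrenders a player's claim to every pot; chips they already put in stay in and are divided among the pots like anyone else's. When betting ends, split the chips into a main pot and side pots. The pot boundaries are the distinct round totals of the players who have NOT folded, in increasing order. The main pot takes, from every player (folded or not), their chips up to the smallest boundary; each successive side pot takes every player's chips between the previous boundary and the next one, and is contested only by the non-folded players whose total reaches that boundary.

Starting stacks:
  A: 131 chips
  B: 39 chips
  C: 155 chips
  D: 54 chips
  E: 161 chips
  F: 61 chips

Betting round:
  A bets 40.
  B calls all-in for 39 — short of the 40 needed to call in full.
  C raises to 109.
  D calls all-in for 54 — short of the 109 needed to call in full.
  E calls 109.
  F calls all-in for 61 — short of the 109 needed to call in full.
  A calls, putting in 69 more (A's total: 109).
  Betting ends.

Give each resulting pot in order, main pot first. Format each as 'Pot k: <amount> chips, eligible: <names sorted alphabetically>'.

Contributions: A=109, B=39, C=109, D=54, E=109, F=61
Pot levels (distinct totals of non-folded players): 39, 54, 61, 109
Layer 1-39: 39 each from A, B, C, D, E, F = 39*6 = 234 chips; eligible A, B, C, D, E, F
Layer 40-54: 15 each from A, C, D, E, F = 15*5 = 75 chips; eligible A, C, D, E, F
Layer 55-61: 7 each from A, C, E, F = 7*4 = 28 chips; eligible A, C, E, F
Layer 62-109: 48 each from A, C, E = 48*3 = 144 chips; eligible A, C, E

Pot 1: 234 chips, eligible: A, B, C, D, E, F
Pot 2: 75 chips, eligible: A, C, D, E, F
Pot 3: 28 chips, eligible: A, C, E, F
Pot 4: 144 chips, eligible: A, C, E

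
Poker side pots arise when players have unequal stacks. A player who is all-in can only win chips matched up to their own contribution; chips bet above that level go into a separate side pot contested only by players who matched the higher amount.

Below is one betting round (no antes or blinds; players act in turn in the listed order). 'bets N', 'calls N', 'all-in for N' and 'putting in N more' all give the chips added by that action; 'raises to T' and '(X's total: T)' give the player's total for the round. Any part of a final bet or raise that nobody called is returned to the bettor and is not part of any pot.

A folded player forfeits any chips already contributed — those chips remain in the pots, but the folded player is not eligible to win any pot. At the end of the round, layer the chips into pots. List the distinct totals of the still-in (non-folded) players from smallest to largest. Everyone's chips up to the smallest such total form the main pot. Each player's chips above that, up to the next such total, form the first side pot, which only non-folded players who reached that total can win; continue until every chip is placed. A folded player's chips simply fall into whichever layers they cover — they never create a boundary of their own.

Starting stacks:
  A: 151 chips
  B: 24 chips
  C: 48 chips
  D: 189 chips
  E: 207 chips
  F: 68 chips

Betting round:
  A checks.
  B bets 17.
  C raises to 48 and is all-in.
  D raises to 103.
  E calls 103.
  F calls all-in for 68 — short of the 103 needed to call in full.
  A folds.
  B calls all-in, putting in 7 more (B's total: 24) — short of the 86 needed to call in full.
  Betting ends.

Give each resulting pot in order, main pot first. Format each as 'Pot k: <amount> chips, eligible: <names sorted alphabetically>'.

Contributions: B=24, C=48, D=103, E=103, F=68
Folded: A
Pot levels (distinct totals of non-folded players): 24, 48, 68, 103
Layer 1-24: 24 each from B, C, D, E, F = 24*5 = 120 chips; eligible B, C, D, E, F
Layer 25-48: 24 each from C, D, E, F = 24*4 = 96 chips; eligible C, D, E, F
Layer 49-68: 20 each from D, E, F = 20*3 = 60 chips; eligible D, E, F
Layer 69-103: 35 each from D, E = 35*2 = 70 chips; eligible D, E

Pot 1: 120 chips, eligible: B, C, D, E, F
Pot 2: 96 chips, eligible: C, D, E, F
Pot 3: 60 chips, eligible: D, E, F
Pot 4: 70 chips, eligible: D, E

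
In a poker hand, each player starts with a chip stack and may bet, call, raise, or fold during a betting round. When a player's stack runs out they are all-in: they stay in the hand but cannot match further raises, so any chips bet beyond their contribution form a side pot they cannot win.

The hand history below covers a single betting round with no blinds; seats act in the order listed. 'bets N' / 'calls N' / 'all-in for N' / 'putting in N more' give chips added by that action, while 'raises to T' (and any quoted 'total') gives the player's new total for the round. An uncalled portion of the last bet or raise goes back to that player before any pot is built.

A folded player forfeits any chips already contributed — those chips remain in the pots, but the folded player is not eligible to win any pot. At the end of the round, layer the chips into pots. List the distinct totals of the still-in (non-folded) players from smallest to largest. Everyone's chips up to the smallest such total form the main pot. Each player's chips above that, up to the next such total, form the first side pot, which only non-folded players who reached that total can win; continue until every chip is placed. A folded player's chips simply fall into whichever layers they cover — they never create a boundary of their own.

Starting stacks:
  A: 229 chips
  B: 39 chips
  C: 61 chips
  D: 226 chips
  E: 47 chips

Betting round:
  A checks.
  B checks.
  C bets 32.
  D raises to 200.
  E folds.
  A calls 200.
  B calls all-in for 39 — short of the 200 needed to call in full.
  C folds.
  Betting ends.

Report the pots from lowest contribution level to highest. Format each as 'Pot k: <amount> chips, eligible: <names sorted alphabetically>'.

Contributions: A=200, B=39, C=32, D=200
Folded: C, E
Pot levels (distinct totals of non-folded players): 39, 200
Layer 1-39: A 39 + B 39 + C 32 + D 39 = 149 chips; eligible A, B, D
Layer 40-200: 161 each from A, D = 161*2 = 322 chips; eligible A, D

Pot 1: 149 chips, eligible: A, B, D
Pot 2: 322 chips, eligible: A, D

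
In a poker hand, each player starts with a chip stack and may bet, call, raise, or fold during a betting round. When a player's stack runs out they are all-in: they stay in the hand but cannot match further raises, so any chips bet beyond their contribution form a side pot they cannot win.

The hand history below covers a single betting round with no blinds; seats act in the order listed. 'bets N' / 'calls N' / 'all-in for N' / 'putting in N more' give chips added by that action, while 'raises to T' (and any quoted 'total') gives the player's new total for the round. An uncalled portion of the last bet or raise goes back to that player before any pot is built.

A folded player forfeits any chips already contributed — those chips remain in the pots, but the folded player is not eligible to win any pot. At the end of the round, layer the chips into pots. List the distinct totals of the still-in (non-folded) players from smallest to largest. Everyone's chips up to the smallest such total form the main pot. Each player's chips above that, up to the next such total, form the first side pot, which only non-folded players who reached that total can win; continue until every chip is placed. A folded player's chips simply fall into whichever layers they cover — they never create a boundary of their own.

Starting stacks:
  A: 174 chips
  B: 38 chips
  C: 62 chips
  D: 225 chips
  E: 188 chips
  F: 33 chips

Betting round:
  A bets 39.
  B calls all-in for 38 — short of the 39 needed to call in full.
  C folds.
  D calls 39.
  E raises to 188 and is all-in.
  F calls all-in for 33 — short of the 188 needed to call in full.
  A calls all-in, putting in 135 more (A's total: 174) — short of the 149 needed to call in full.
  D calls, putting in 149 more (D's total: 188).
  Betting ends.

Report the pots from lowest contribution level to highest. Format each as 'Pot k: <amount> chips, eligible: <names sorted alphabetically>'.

Contributions: A=174, B=38, D=188, E=188, F=33
Folded: C
Pot levels (distinct totals of non-folded players): 33, 38, 174, 188
Layer 1-33: 33 each from A, B, D, E, F = 33*5 = 165 chips; eligible A, B, D, E, F
Layer 34-38: 5 each from A, B, D, E = 5*4 = 20 chips; eligible A, B, D, E
Layer 39-174: 136 each from A, D, E = 136*3 = 408 chips; eligible A, D, E
Layer 175-188: 14 each from D, E = 14*2 = 28 chips; eligible D, E

Pot 1: 165 chips, eligible: A, B, D, E, F
Pot 2: 20 chips, eligible: A, B, D, E
Pot 3: 408 chips, eligible: A, D, E
Pot 4: 28 chips, eligible: D, E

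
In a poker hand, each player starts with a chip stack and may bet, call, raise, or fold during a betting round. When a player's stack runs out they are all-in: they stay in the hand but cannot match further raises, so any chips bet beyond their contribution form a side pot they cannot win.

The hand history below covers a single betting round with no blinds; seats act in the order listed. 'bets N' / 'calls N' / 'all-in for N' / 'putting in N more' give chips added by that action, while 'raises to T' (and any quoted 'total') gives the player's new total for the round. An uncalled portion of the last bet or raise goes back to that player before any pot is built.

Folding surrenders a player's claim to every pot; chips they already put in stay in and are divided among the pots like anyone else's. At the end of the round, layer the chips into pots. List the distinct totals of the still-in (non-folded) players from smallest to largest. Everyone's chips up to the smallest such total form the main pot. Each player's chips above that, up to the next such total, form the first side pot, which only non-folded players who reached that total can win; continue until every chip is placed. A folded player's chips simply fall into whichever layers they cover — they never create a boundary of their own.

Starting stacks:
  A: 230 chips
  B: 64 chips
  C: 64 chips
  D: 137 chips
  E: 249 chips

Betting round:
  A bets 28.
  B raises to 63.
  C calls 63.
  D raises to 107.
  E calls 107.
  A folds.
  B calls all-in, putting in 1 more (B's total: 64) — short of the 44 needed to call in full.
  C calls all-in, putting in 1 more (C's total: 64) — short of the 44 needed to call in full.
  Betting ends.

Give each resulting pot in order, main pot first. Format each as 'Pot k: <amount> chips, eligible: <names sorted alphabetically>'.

Contributions: A=28, B=64, C=64, D=107, E=107
Folded: A
Pot levels (distinct totals of non-folded players): 64, 107
Layer 1-64: A 28 + B 64 + C 64 + D 64 + E 64 = 284 chips; eligible B, C, D, E
Layer 65-107: 43 each from D, E = 43*2 = 86 chips; eligible D, E

Pot 1: 284 chips, eligible: B, C, D, E
Pot 2: 86 chips, eligible: D, E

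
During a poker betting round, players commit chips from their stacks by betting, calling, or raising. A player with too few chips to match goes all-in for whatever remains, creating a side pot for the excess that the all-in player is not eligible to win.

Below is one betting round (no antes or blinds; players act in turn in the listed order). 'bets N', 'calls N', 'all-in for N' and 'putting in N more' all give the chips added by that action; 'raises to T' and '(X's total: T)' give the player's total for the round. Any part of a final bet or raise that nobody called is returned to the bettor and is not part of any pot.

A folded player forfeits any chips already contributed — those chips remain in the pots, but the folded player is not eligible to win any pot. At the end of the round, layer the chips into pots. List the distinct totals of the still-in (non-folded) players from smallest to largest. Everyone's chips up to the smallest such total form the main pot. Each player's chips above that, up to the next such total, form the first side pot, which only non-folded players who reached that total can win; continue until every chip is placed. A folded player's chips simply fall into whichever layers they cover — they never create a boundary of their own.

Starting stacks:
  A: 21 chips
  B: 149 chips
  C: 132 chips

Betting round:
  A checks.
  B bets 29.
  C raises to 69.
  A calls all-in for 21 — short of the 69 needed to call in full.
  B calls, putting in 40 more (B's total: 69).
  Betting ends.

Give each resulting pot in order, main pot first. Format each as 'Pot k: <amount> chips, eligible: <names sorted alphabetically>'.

Pot 1: 63 chips, eligible: A, B, C
Pot 2: 96 chips, eligible: B, C

Derivation:
Contributions: A=21, B=69, C=69
Pot levels (distinct totals of non-folded players): 21, 69
Layer 1-21: 21 each from A, B, C = 21*3 = 63 chips; eligible A, B, C
Layer 22-69: 48 each from B, C = 48*2 = 96 chips; eligible B, C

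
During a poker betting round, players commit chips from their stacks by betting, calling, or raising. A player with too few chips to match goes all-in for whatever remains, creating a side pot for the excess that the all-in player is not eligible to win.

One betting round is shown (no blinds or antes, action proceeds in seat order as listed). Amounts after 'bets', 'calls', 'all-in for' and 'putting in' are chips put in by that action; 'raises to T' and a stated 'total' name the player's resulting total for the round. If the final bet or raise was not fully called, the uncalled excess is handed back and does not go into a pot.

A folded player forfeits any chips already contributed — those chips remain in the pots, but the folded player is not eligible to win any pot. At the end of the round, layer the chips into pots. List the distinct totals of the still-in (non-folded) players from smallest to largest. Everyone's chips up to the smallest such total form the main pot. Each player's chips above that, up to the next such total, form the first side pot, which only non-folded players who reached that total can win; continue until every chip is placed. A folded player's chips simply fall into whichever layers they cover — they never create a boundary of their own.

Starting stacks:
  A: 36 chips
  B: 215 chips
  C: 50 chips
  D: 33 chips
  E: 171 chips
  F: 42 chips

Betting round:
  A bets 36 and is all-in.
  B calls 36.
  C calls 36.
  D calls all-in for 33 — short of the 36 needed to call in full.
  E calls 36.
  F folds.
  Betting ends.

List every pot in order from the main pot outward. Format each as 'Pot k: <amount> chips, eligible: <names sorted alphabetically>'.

Pot 1: 165 chips, eligible: A, B, C, D, E
Pot 2: 12 chips, eligible: A, B, C, E

Derivation:
Contributions: A=36, B=36, C=36, D=33, E=36
Folded: F
Pot levels (distinct totals of non-folded players): 33, 36
Layer 1-33: 33 each from A, B, C, D, E = 33*5 = 165 chips; eligible A, B, C, D, E
Layer 34-36: 3 each from A, B, C, E = 3*4 = 12 chips; eligible A, B, C, E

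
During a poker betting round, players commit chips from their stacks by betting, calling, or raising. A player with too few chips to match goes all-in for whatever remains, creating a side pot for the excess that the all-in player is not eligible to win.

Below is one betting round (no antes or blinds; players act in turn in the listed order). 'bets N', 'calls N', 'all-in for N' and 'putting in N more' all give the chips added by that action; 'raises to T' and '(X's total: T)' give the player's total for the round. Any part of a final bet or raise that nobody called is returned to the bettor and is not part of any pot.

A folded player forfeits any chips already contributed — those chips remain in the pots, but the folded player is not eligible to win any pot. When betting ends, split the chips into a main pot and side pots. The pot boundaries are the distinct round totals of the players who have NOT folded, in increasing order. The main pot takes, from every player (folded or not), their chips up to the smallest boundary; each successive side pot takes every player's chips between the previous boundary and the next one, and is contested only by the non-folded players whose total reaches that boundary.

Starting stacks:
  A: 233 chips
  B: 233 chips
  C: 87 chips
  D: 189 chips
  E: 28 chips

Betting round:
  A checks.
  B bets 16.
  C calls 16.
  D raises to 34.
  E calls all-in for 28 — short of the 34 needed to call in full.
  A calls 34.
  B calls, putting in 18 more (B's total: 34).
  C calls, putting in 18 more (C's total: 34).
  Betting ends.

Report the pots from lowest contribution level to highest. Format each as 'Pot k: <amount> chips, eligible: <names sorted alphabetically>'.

Contributions: A=34, B=34, C=34, D=34, E=28
Pot levels (distinct totals of non-folded players): 28, 34
Layer 1-28: 28 each from A, B, C, D, E = 28*5 = 140 chips; eligible A, B, C, D, E
Layer 29-34: 6 each from A, B, C, D = 6*4 = 24 chips; eligible A, B, C, D

Pot 1: 140 chips, eligible: A, B, C, D, E
Pot 2: 24 chips, eligible: A, B, C, D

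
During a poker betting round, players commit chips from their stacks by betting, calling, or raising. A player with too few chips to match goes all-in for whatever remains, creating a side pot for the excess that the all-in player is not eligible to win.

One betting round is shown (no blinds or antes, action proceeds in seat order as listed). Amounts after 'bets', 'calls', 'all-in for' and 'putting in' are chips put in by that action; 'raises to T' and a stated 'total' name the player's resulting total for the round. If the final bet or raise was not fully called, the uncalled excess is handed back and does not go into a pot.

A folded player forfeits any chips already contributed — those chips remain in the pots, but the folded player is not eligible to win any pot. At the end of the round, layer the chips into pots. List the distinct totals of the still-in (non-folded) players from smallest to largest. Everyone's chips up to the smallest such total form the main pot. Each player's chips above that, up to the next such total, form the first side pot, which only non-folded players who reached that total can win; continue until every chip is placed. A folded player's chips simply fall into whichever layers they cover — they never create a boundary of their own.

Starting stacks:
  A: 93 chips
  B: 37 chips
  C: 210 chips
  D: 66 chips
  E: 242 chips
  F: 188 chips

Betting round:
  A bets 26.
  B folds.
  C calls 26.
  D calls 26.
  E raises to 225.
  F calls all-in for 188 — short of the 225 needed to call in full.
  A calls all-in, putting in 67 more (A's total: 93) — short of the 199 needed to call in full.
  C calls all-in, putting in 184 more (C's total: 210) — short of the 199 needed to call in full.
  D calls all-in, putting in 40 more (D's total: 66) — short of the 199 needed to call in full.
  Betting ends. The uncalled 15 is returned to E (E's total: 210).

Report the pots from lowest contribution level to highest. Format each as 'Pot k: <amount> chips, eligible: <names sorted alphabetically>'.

Contributions (after 15 returned to E): A=93, C=210, D=66, E=210, F=188
Folded: B
Pot levels (distinct totals of non-folded players): 66, 93, 188, 210
Layer 1-66: 66 each from A, C, D, E, F = 66*5 = 330 chips; eligible A, C, D, E, F
Layer 67-93: 27 each from A, C, E, F = 27*4 = 108 chips; eligible A, C, E, F
Layer 94-188: 95 each from C, E, F = 95*3 = 285 chips; eligible C, E, F
Layer 189-210: 22 each from C, E = 22*2 = 44 chips; eligible C, E

Pot 1: 330 chips, eligible: A, C, D, E, F
Pot 2: 108 chips, eligible: A, C, E, F
Pot 3: 285 chips, eligible: C, E, F
Pot 4: 44 chips, eligible: C, E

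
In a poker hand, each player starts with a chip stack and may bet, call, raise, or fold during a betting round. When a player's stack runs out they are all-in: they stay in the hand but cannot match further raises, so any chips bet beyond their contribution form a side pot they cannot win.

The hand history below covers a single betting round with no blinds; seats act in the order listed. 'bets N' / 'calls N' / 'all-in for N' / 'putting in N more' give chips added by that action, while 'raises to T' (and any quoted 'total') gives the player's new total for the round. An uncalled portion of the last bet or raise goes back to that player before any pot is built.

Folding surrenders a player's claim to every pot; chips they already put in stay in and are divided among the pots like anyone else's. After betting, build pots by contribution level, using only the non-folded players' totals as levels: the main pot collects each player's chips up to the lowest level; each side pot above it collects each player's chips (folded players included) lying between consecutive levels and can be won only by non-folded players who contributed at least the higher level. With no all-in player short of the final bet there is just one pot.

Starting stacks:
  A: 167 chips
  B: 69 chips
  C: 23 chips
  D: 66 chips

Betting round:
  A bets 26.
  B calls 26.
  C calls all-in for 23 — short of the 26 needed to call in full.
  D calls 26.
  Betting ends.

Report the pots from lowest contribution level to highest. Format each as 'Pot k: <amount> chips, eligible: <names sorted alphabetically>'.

Contributions: A=26, B=26, C=23, D=26
Pot levels (distinct totals of non-folded players): 23, 26
Layer 1-23: 23 each from A, B, C, D = 23*4 = 92 chips; eligible A, B, C, D
Layer 24-26: 3 each from A, B, D = 3*3 = 9 chips; eligible A, B, D

Pot 1: 92 chips, eligible: A, B, C, D
Pot 2: 9 chips, eligible: A, B, D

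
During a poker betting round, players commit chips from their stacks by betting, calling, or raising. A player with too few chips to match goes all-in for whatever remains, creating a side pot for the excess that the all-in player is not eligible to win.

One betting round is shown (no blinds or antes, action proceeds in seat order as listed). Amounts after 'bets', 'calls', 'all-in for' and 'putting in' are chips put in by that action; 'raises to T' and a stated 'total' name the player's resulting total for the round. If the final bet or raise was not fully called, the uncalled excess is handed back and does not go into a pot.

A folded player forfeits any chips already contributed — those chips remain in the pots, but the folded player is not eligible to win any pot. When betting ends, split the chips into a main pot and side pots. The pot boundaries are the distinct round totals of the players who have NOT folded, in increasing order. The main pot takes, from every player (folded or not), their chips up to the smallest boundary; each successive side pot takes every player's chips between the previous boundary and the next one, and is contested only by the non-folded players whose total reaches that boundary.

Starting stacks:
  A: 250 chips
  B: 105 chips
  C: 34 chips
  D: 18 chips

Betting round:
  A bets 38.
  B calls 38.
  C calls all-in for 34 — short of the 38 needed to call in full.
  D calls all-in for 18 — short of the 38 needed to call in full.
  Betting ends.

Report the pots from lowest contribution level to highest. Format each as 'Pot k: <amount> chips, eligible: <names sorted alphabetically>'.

Contributions: A=38, B=38, C=34, D=18
Pot levels (distinct totals of non-folded players): 18, 34, 38
Layer 1-18: 18 each from A, B, C, D = 18*4 = 72 chips; eligible A, B, C, D
Layer 19-34: 16 each from A, B, C = 16*3 = 48 chips; eligible A, B, C
Layer 35-38: 4 each from A, B = 4*2 = 8 chips; eligible A, B

Pot 1: 72 chips, eligible: A, B, C, D
Pot 2: 48 chips, eligible: A, B, C
Pot 3: 8 chips, eligible: A, B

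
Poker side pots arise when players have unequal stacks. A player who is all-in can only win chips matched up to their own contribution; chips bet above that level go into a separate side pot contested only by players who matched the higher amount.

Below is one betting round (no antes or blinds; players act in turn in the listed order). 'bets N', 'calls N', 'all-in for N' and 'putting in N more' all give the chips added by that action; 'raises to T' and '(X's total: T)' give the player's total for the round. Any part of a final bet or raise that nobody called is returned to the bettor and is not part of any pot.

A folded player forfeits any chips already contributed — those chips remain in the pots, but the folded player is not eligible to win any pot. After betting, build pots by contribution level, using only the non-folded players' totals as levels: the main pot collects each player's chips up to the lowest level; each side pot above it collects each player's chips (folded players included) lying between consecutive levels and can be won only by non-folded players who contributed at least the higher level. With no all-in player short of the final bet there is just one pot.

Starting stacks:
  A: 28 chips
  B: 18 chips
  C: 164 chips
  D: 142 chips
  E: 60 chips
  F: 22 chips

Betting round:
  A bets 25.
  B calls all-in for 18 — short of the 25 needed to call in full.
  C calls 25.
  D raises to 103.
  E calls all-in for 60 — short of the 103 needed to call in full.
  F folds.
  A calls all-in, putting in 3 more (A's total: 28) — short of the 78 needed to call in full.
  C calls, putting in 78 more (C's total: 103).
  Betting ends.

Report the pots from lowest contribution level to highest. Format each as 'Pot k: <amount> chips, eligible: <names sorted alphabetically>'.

Pot 1: 90 chips, eligible: A, B, C, D, E
Pot 2: 40 chips, eligible: A, C, D, E
Pot 3: 96 chips, eligible: C, D, E
Pot 4: 86 chips, eligible: C, D

Derivation:
Contributions: A=28, B=18, C=103, D=103, E=60
Folded: F
Pot levels (distinct totals of non-folded players): 18, 28, 60, 103
Layer 1-18: 18 each from A, B, C, D, E = 18*5 = 90 chips; eligible A, B, C, D, E
Layer 19-28: 10 each from A, C, D, E = 10*4 = 40 chips; eligible A, C, D, E
Layer 29-60: 32 each from C, D, E = 32*3 = 96 chips; eligible C, D, E
Layer 61-103: 43 each from C, D = 43*2 = 86 chips; eligible C, D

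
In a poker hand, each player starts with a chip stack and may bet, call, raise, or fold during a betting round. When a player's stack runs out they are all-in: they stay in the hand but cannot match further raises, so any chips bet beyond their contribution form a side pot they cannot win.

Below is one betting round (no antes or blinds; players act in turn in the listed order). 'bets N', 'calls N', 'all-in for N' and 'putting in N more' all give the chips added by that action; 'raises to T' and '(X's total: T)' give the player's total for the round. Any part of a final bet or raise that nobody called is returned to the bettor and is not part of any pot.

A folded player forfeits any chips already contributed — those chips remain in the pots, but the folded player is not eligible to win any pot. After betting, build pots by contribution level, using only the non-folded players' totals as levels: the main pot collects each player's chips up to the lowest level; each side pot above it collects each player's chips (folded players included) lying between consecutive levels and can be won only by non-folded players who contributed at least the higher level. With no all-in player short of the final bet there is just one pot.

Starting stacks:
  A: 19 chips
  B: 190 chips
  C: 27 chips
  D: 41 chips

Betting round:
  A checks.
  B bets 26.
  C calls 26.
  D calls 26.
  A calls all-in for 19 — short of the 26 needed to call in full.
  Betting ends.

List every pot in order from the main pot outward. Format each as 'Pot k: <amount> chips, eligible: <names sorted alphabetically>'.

Contributions: A=19, B=26, C=26, D=26
Pot levels (distinct totals of non-folded players): 19, 26
Layer 1-19: 19 each from A, B, C, D = 19*4 = 76 chips; eligible A, B, C, D
Layer 20-26: 7 each from B, C, D = 7*3 = 21 chips; eligible B, C, D

Pot 1: 76 chips, eligible: A, B, C, D
Pot 2: 21 chips, eligible: B, C, D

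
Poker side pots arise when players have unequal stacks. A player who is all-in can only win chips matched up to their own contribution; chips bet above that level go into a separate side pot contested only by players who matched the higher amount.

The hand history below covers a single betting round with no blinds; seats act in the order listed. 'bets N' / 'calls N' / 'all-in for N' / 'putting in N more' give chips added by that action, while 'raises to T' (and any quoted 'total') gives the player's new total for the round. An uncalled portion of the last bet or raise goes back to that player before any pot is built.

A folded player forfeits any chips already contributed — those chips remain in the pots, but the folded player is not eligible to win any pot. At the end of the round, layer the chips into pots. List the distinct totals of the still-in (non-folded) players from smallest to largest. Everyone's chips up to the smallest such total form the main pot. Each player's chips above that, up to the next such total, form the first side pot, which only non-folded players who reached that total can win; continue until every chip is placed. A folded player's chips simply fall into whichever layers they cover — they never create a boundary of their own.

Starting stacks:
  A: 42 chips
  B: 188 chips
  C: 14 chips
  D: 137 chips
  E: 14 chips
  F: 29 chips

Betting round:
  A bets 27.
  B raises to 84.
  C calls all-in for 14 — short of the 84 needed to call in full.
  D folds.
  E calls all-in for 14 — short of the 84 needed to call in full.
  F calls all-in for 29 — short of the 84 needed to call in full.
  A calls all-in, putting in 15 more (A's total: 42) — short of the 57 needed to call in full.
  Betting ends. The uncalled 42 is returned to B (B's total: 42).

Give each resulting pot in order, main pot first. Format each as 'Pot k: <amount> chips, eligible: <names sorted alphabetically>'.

Pot 1: 70 chips, eligible: A, B, C, E, F
Pot 2: 45 chips, eligible: A, B, F
Pot 3: 26 chips, eligible: A, B

Derivation:
Contributions (after 42 returned to B): A=42, B=42, C=14, E=14, F=29
Folded: D
Pot levels (distinct totals of non-folded players): 14, 29, 42
Layer 1-14: 14 each from A, B, C, E, F = 14*5 = 70 chips; eligible A, B, C, E, F
Layer 15-29: 15 each from A, B, F = 15*3 = 45 chips; eligible A, B, F
Layer 30-42: 13 each from A, B = 13*2 = 26 chips; eligible A, B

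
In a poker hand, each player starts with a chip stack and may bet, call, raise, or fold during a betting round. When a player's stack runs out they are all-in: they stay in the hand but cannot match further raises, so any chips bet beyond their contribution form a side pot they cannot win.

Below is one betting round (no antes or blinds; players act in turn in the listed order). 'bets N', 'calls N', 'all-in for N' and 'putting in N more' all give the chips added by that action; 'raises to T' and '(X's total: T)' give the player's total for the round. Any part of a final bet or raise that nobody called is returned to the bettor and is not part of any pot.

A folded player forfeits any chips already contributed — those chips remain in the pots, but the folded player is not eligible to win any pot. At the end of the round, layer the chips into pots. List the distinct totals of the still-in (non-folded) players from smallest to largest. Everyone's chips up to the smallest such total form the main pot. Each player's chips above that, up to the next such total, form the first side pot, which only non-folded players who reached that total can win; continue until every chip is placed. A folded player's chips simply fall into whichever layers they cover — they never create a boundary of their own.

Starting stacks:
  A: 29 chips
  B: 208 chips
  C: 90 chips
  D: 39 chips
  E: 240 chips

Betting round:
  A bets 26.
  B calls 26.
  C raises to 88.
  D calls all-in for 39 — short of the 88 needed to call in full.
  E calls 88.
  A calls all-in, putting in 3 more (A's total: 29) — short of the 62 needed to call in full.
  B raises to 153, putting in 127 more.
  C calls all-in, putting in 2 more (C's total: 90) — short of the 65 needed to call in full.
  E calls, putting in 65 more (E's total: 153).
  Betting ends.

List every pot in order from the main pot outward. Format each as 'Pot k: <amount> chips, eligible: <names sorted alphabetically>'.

Contributions: A=29, B=153, C=90, D=39, E=153
Pot levels (distinct totals of non-folded players): 29, 39, 90, 153
Layer 1-29: 29 each from A, B, C, D, E = 29*5 = 145 chips; eligible A, B, C, D, E
Layer 30-39: 10 each from B, C, D, E = 10*4 = 40 chips; eligible B, C, D, E
Layer 40-90: 51 each from B, C, E = 51*3 = 153 chips; eligible B, C, E
Layer 91-153: 63 each from B, E = 63*2 = 126 chips; eligible B, E

Pot 1: 145 chips, eligible: A, B, C, D, E
Pot 2: 40 chips, eligible: B, C, D, E
Pot 3: 153 chips, eligible: B, C, E
Pot 4: 126 chips, eligible: B, E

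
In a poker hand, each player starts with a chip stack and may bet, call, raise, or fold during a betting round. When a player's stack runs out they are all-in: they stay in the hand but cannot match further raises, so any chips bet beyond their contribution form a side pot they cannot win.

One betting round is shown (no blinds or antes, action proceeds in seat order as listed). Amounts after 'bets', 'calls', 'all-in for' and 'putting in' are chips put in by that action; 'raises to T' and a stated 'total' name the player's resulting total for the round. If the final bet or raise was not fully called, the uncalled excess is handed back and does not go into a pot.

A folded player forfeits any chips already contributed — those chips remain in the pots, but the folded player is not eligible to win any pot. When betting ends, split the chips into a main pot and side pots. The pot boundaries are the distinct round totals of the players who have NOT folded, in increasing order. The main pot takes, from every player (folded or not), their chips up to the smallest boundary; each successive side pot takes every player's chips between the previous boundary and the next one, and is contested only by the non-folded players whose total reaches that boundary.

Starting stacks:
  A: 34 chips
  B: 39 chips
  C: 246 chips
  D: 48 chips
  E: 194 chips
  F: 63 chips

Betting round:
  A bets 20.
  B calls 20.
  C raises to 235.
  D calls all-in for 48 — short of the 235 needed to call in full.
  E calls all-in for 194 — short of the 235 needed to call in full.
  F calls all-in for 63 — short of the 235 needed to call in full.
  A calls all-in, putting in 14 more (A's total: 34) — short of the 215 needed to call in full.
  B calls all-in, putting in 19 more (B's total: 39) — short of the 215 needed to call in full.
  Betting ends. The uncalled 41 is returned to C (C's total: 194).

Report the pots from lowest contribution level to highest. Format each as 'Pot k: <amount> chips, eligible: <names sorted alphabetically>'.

Pot 1: 204 chips, eligible: A, B, C, D, E, F
Pot 2: 25 chips, eligible: B, C, D, E, F
Pot 3: 36 chips, eligible: C, D, E, F
Pot 4: 45 chips, eligible: C, E, F
Pot 5: 262 chips, eligible: C, E

Derivation:
Contributions (after 41 returned to C): A=34, B=39, C=194, D=48, E=194, F=63
Pot levels (distinct totals of non-folded players): 34, 39, 48, 63, 194
Layer 1-34: 34 each from A, B, C, D, E, F = 34*6 = 204 chips; eligible A, B, C, D, E, F
Layer 35-39: 5 each from B, C, D, E, F = 5*5 = 25 chips; eligible B, C, D, E, F
Layer 40-48: 9 each from C, D, E, F = 9*4 = 36 chips; eligible C, D, E, F
Layer 49-63: 15 each from C, E, F = 15*3 = 45 chips; eligible C, E, F
Layer 64-194: 131 each from C, E = 131*2 = 262 chips; eligible C, E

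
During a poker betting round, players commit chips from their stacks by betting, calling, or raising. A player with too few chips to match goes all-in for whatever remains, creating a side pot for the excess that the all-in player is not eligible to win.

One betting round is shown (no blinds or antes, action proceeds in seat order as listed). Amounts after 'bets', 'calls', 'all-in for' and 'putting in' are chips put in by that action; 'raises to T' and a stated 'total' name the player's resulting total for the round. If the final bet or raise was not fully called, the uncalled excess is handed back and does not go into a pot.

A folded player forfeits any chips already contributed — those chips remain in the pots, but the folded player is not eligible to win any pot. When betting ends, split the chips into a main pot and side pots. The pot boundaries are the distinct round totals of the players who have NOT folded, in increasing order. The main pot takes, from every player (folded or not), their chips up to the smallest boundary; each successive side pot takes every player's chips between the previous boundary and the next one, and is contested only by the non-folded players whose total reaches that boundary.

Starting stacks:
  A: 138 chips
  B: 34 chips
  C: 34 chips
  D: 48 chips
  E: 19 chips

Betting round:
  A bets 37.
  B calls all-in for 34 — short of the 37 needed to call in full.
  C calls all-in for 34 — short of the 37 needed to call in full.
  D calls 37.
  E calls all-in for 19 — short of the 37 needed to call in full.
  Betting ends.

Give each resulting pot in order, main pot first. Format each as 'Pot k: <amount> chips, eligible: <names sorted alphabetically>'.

Pot 1: 95 chips, eligible: A, B, C, D, E
Pot 2: 60 chips, eligible: A, B, C, D
Pot 3: 6 chips, eligible: A, D

Derivation:
Contributions: A=37, B=34, C=34, D=37, E=19
Pot levels (distinct totals of non-folded players): 19, 34, 37
Layer 1-19: 19 each from A, B, C, D, E = 19*5 = 95 chips; eligible A, B, C, D, E
Layer 20-34: 15 each from A, B, C, D = 15*4 = 60 chips; eligible A, B, C, D
Layer 35-37: 3 each from A, D = 3*2 = 6 chips; eligible A, D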